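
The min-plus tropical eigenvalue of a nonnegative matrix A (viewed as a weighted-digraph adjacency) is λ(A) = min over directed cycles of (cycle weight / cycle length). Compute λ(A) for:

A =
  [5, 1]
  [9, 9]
λ(A) = 5

Enumerate directed cycles and compute their means (weight / length). Sample:
  cycle 0 → 0: weight = 5, length = 1, mean = 5/1 ≈ 5.000
  cycle 1 → 1: weight = 9, length = 1, mean = 9/1 ≈ 9.000
  cycle 0 → 1 → 0: weight = 10, length = 2, mean = 10/2 ≈ 5.000
  cycle 1 → 0 → 1: weight = 10, length = 2, mean = 10/2 ≈ 5.000
Minimum mean = 5.000, attained e.g. along the cycle 0 → 0 with weight 5 and length 1. So λ(A) = 5/1 = 5.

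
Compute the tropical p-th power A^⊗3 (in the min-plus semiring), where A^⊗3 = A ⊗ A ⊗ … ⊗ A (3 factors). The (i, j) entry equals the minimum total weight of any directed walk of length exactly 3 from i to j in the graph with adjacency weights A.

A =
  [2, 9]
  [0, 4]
A^⊗3 =
  [6, 13]
  [4, 11]

Each entry (A^⊗3)_ij equals the minimum over all length-3 walks i = v_0 → v_1 → … → v_3 = j of Σ_t A[v_t][v_{t+1}]. For example, for (i, j) = (0, 1) we minimise over 4 possible intermediate vertex sequences; the minimum is 13, attained along the walk 0 → 0 → 0 → 1.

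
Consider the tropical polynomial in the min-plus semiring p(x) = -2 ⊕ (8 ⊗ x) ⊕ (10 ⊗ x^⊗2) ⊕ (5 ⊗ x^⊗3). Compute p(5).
p(5) = -2

A tropical monomial a ⊗ x^⊗i evaluates to a + i · x. Evaluating each term at x = 5:
  Term 0 contributes -2 + 0 · 5 = -2
  Term 1 contributes 8 + 1 · 5 = 13
  Term 2 contributes 10 + 2 · 5 = 20
  Term 3 contributes 5 + 3 · 5 = 20
p(5) = ⊕ of these = min[-2, 13, 20, 20] = -2.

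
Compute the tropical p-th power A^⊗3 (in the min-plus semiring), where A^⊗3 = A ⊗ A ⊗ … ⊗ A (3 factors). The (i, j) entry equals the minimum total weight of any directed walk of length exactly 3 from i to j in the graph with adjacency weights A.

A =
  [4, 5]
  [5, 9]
A^⊗3 =
  [12, 13]
  [13, 14]

Each entry (A^⊗3)_ij equals the minimum over all length-3 walks i = v_0 → v_1 → … → v_3 = j of Σ_t A[v_t][v_{t+1}]. For example, for (i, j) = (0, 1) we minimise over 4 possible intermediate vertex sequences; the minimum is 13, attained along the walk 0 → 0 → 0 → 1.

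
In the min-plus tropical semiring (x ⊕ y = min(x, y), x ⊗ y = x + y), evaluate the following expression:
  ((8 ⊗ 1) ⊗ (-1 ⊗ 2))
((8 ⊗ 1) ⊗ (-1 ⊗ 2)) = 10

Expand innermost to outermost. Recall ⊕ takes the minimum of its arguments and ⊗ takes their sum. Working out the expression ((8 ⊗ 1) ⊗ (-1 ⊗ 2)) gives 10.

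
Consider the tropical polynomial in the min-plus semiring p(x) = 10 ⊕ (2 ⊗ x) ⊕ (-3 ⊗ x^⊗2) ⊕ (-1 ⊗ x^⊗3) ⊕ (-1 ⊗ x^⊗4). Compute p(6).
p(6) = 8

A tropical monomial a ⊗ x^⊗i evaluates to a + i · x. Evaluating each term at x = 6:
  Term 0 contributes 10 + 0 · 6 = 10
  Term 1 contributes 2 + 1 · 6 = 8
  Term 2 contributes -3 + 2 · 6 = 9
  Term 3 contributes -1 + 3 · 6 = 17
  Term 4 contributes -1 + 4 · 6 = 23
p(6) = ⊕ of these = min[10, 8, 9, 17, 23] = 8.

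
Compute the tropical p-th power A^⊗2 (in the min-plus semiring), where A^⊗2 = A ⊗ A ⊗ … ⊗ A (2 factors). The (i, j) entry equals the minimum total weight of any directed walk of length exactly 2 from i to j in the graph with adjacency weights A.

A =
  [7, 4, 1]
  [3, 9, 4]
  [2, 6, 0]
A^⊗2 =
  [3, 7, 1]
  [6, 7, 4]
  [2, 6, 0]

Each entry (A^⊗2)_ij equals the minimum over all length-2 walks i = v_0 → v_1 → … → v_2 = j of Σ_t A[v_t][v_{t+1}]. For example, for (i, j) = (0, 2) we minimise over 3 possible intermediate vertex sequences; the minimum is 1, attained along the walk 0 → 2 → 2.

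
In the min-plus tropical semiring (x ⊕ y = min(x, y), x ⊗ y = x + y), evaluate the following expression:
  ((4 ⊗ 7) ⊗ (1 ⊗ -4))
((4 ⊗ 7) ⊗ (1 ⊗ -4)) = 8

Expand innermost to outermost. Recall ⊕ takes the minimum of its arguments and ⊗ takes their sum. Working out the expression ((4 ⊗ 7) ⊗ (1 ⊗ -4)) gives 8.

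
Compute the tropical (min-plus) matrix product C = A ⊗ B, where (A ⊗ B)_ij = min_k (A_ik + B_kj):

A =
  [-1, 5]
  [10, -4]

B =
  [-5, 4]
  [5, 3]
A ⊗ B =
  [-6, 3]
  [1, -1]

Apply the min-plus product entry-by-entry:
  C[0][0] = min over k of (A[0][0] + B[0][0] = -1 + -5 = -6, A[0][1] + B[1][0] = 5 + 5 = 10) = -6 (attained at k = 0)
  C[0][1] = min over k of (A[0][0] + B[0][1] = -1 + 4 = 3, A[0][1] + B[1][1] = 5 + 3 = 8) = 3 (attained at k = 0)
  C[1][0] = min over k of (A[1][0] + B[0][0] = 10 + -5 = 5, A[1][1] + B[1][0] = -4 + 5 = 1) = 1 (attained at k = 1)
  C[1][1] = min over k of (A[1][0] + B[0][1] = 10 + 4 = 14, A[1][1] + B[1][1] = -4 + 3 = -1) = -1 (attained at k = 1)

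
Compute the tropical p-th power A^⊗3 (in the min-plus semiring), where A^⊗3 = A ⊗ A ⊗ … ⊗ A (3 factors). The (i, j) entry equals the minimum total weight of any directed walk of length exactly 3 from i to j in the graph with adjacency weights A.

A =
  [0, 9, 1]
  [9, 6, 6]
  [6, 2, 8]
A^⊗3 =
  [0, 3, 1]
  [9, 12, 10]
  [6, 9, 7]

Each entry (A^⊗3)_ij equals the minimum over all length-3 walks i = v_0 → v_1 → … → v_3 = j of Σ_t A[v_t][v_{t+1}]. For example, for (i, j) = (0, 2) we minimise over 9 possible intermediate vertex sequences; the minimum is 1, attained along the walk 0 → 0 → 0 → 2.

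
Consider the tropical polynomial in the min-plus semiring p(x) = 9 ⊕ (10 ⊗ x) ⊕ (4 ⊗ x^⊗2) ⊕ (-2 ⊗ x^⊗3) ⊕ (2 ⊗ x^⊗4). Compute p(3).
p(3) = 7

A tropical monomial a ⊗ x^⊗i evaluates to a + i · x. Evaluating each term at x = 3:
  Term 0 contributes 9 + 0 · 3 = 9
  Term 1 contributes 10 + 1 · 3 = 13
  Term 2 contributes 4 + 2 · 3 = 10
  Term 3 contributes -2 + 3 · 3 = 7
  Term 4 contributes 2 + 4 · 3 = 14
p(3) = ⊕ of these = min[9, 13, 10, 7, 14] = 7.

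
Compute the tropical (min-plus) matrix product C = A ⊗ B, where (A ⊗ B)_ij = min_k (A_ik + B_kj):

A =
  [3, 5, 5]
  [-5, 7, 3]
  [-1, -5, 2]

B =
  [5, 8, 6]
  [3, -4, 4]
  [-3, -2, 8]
A ⊗ B =
  [2, 1, 9]
  [0, 1, 1]
  [-2, -9, -1]

Apply the min-plus product entry-by-entry:
  C[0][0] = min over k of (A[0][0] + B[0][0] = 3 + 5 = 8, A[0][1] + B[1][0] = 5 + 3 = 8, A[0][2] + B[2][0] = 5 + -3 = 2) = 2 (attained at k = 2)
  C[0][1] = min over k of (A[0][0] + B[0][1] = 3 + 8 = 11, A[0][1] + B[1][1] = 5 + -4 = 1, A[0][2] + B[2][1] = 5 + -2 = 3) = 1 (attained at k = 1)
  C[0][2] = min over k of (A[0][0] + B[0][2] = 3 + 6 = 9, A[0][1] + B[1][2] = 5 + 4 = 9, A[0][2] + B[2][2] = 5 + 8 = 13) = 9 (attained at k = 0)
  C[1][0] = min over k of (A[1][0] + B[0][0] = -5 + 5 = 0, A[1][1] + B[1][0] = 7 + 3 = 10, A[1][2] + B[2][0] = 3 + -3 = 0) = 0 (attained at k = 0)
  C[1][1] = min over k of (A[1][0] + B[0][1] = -5 + 8 = 3, A[1][1] + B[1][1] = 7 + -4 = 3, A[1][2] + B[2][1] = 3 + -2 = 1) = 1 (attained at k = 2)
  C[1][2] = min over k of (A[1][0] + B[0][2] = -5 + 6 = 1, A[1][1] + B[1][2] = 7 + 4 = 11, A[1][2] + B[2][2] = 3 + 8 = 11) = 1 (attained at k = 0)
  C[2][0] = min over k of (A[2][0] + B[0][0] = -1 + 5 = 4, A[2][1] + B[1][0] = -5 + 3 = -2, A[2][2] + B[2][0] = 2 + -3 = -1) = -2 (attained at k = 1)
  C[2][1] = min over k of (A[2][0] + B[0][1] = -1 + 8 = 7, A[2][1] + B[1][1] = -5 + -4 = -9, A[2][2] + B[2][1] = 2 + -2 = 0) = -9 (attained at k = 1)
  C[2][2] = min over k of (A[2][0] + B[0][2] = -1 + 6 = 5, A[2][1] + B[1][2] = -5 + 4 = -1, A[2][2] + B[2][2] = 2 + 8 = 10) = -1 (attained at k = 1)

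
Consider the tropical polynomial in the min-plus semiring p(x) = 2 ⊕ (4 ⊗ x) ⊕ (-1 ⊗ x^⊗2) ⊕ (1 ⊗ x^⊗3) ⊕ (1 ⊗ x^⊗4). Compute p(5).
p(5) = 2

A tropical monomial a ⊗ x^⊗i evaluates to a + i · x. Evaluating each term at x = 5:
  Term 0 contributes 2 + 0 · 5 = 2
  Term 1 contributes 4 + 1 · 5 = 9
  Term 2 contributes -1 + 2 · 5 = 9
  Term 3 contributes 1 + 3 · 5 = 16
  Term 4 contributes 1 + 4 · 5 = 21
p(5) = ⊕ of these = min[2, 9, 9, 16, 21] = 2.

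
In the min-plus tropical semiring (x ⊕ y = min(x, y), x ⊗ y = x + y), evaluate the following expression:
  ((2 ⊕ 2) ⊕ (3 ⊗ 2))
((2 ⊕ 2) ⊕ (3 ⊗ 2)) = 2

Expand innermost to outermost. Recall ⊕ takes the minimum of its arguments and ⊗ takes their sum. Working out the expression ((2 ⊕ 2) ⊕ (3 ⊗ 2)) gives 2.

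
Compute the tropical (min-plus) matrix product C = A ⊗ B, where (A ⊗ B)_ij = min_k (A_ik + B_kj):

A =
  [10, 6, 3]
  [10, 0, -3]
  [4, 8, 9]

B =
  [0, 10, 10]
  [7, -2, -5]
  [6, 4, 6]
A ⊗ B =
  [9, 4, 1]
  [3, -2, -5]
  [4, 6, 3]

Apply the min-plus product entry-by-entry:
  C[0][0] = min over k of (A[0][0] + B[0][0] = 10 + 0 = 10, A[0][1] + B[1][0] = 6 + 7 = 13, A[0][2] + B[2][0] = 3 + 6 = 9) = 9 (attained at k = 2)
  C[0][1] = min over k of (A[0][0] + B[0][1] = 10 + 10 = 20, A[0][1] + B[1][1] = 6 + -2 = 4, A[0][2] + B[2][1] = 3 + 4 = 7) = 4 (attained at k = 1)
  C[0][2] = min over k of (A[0][0] + B[0][2] = 10 + 10 = 20, A[0][1] + B[1][2] = 6 + -5 = 1, A[0][2] + B[2][2] = 3 + 6 = 9) = 1 (attained at k = 1)
  C[1][0] = min over k of (A[1][0] + B[0][0] = 10 + 0 = 10, A[1][1] + B[1][0] = 0 + 7 = 7, A[1][2] + B[2][0] = -3 + 6 = 3) = 3 (attained at k = 2)
  C[1][1] = min over k of (A[1][0] + B[0][1] = 10 + 10 = 20, A[1][1] + B[1][1] = 0 + -2 = -2, A[1][2] + B[2][1] = -3 + 4 = 1) = -2 (attained at k = 1)
  C[1][2] = min over k of (A[1][0] + B[0][2] = 10 + 10 = 20, A[1][1] + B[1][2] = 0 + -5 = -5, A[1][2] + B[2][2] = -3 + 6 = 3) = -5 (attained at k = 1)
  C[2][0] = min over k of (A[2][0] + B[0][0] = 4 + 0 = 4, A[2][1] + B[1][0] = 8 + 7 = 15, A[2][2] + B[2][0] = 9 + 6 = 15) = 4 (attained at k = 0)
  C[2][1] = min over k of (A[2][0] + B[0][1] = 4 + 10 = 14, A[2][1] + B[1][1] = 8 + -2 = 6, A[2][2] + B[2][1] = 9 + 4 = 13) = 6 (attained at k = 1)
  C[2][2] = min over k of (A[2][0] + B[0][2] = 4 + 10 = 14, A[2][1] + B[1][2] = 8 + -5 = 3, A[2][2] + B[2][2] = 9 + 6 = 15) = 3 (attained at k = 1)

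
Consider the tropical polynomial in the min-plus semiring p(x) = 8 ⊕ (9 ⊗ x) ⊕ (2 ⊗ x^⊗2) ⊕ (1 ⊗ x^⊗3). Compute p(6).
p(6) = 8

A tropical monomial a ⊗ x^⊗i evaluates to a + i · x. Evaluating each term at x = 6:
  Term 0 contributes 8 + 0 · 6 = 8
  Term 1 contributes 9 + 1 · 6 = 15
  Term 2 contributes 2 + 2 · 6 = 14
  Term 3 contributes 1 + 3 · 6 = 19
p(6) = ⊕ of these = min[8, 15, 14, 19] = 8.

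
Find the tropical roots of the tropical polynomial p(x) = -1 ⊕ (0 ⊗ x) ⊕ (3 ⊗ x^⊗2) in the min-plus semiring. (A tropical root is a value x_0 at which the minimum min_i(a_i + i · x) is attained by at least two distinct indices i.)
Roots: {-3, -1}

Each tropical root is a break point of the lower envelope of the lines y = a_i + i · x (there are 3 lines, with slopes 0, 1, ..., 2). Only the lines that attain the minimum somewhere contribute to roots; other lines are dominated. Here the surviving (envelope) indices are i = 2, i = 1, i = 0.
Intersections between consecutive envelope lines give the roots: for adjacent envelope indices i < j the intersection is x = (a_i − a_j) / (j − i). Reading off the sorted break points: {-3, -1}.
Verification: at each break x_0, at least two indices attain the minimum of min_i(a_i + i · x_0).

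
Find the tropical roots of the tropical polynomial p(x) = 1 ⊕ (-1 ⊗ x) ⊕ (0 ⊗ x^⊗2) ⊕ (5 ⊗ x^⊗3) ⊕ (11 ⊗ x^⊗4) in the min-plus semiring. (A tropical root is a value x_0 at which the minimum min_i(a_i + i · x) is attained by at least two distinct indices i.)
Roots: {-6, -5, -1, 2}

Each tropical root is a break point of the lower envelope of the lines y = a_i + i · x (there are 5 lines, with slopes 0, 1, ..., 4). Only the lines that attain the minimum somewhere contribute to roots; other lines are dominated. Here the surviving (envelope) indices are i = 4, i = 3, i = 2, i = 1, i = 0.
Intersections between consecutive envelope lines give the roots: for adjacent envelope indices i < j the intersection is x = (a_i − a_j) / (j − i). Reading off the sorted break points: {-6, -5, -1, 2}.
Verification: at each break x_0, at least two indices attain the minimum of min_i(a_i + i · x_0).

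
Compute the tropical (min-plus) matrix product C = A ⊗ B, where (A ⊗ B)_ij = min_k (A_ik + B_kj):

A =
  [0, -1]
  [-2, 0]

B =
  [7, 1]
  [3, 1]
A ⊗ B =
  [2, 0]
  [3, -1]

Apply the min-plus product entry-by-entry:
  C[0][0] = min over k of (A[0][0] + B[0][0] = 0 + 7 = 7, A[0][1] + B[1][0] = -1 + 3 = 2) = 2 (attained at k = 1)
  C[0][1] = min over k of (A[0][0] + B[0][1] = 0 + 1 = 1, A[0][1] + B[1][1] = -1 + 1 = 0) = 0 (attained at k = 1)
  C[1][0] = min over k of (A[1][0] + B[0][0] = -2 + 7 = 5, A[1][1] + B[1][0] = 0 + 3 = 3) = 3 (attained at k = 1)
  C[1][1] = min over k of (A[1][0] + B[0][1] = -2 + 1 = -1, A[1][1] + B[1][1] = 0 + 1 = 1) = -1 (attained at k = 0)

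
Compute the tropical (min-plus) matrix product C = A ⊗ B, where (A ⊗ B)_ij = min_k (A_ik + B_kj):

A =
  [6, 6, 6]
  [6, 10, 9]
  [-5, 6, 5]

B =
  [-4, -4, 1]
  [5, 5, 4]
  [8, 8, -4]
A ⊗ B =
  [2, 2, 2]
  [2, 2, 5]
  [-9, -9, -4]

Apply the min-plus product entry-by-entry:
  C[0][0] = min over k of (A[0][0] + B[0][0] = 6 + -4 = 2, A[0][1] + B[1][0] = 6 + 5 = 11, A[0][2] + B[2][0] = 6 + 8 = 14) = 2 (attained at k = 0)
  C[0][1] = min over k of (A[0][0] + B[0][1] = 6 + -4 = 2, A[0][1] + B[1][1] = 6 + 5 = 11, A[0][2] + B[2][1] = 6 + 8 = 14) = 2 (attained at k = 0)
  C[0][2] = min over k of (A[0][0] + B[0][2] = 6 + 1 = 7, A[0][1] + B[1][2] = 6 + 4 = 10, A[0][2] + B[2][2] = 6 + -4 = 2) = 2 (attained at k = 2)
  C[1][0] = min over k of (A[1][0] + B[0][0] = 6 + -4 = 2, A[1][1] + B[1][0] = 10 + 5 = 15, A[1][2] + B[2][0] = 9 + 8 = 17) = 2 (attained at k = 0)
  C[1][1] = min over k of (A[1][0] + B[0][1] = 6 + -4 = 2, A[1][1] + B[1][1] = 10 + 5 = 15, A[1][2] + B[2][1] = 9 + 8 = 17) = 2 (attained at k = 0)
  C[1][2] = min over k of (A[1][0] + B[0][2] = 6 + 1 = 7, A[1][1] + B[1][2] = 10 + 4 = 14, A[1][2] + B[2][2] = 9 + -4 = 5) = 5 (attained at k = 2)
  C[2][0] = min over k of (A[2][0] + B[0][0] = -5 + -4 = -9, A[2][1] + B[1][0] = 6 + 5 = 11, A[2][2] + B[2][0] = 5 + 8 = 13) = -9 (attained at k = 0)
  C[2][1] = min over k of (A[2][0] + B[0][1] = -5 + -4 = -9, A[2][1] + B[1][1] = 6 + 5 = 11, A[2][2] + B[2][1] = 5 + 8 = 13) = -9 (attained at k = 0)
  C[2][2] = min over k of (A[2][0] + B[0][2] = -5 + 1 = -4, A[2][1] + B[1][2] = 6 + 4 = 10, A[2][2] + B[2][2] = 5 + -4 = 1) = -4 (attained at k = 0)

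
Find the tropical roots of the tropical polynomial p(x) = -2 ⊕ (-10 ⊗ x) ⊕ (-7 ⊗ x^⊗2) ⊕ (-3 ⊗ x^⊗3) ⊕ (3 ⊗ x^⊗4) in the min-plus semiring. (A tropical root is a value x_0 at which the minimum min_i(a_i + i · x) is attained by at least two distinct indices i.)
Roots: {-6, -4, -3, 8}

Each tropical root is a break point of the lower envelope of the lines y = a_i + i · x (there are 5 lines, with slopes 0, 1, ..., 4). Only the lines that attain the minimum somewhere contribute to roots; other lines are dominated. Here the surviving (envelope) indices are i = 4, i = 3, i = 2, i = 1, i = 0.
Intersections between consecutive envelope lines give the roots: for adjacent envelope indices i < j the intersection is x = (a_i − a_j) / (j − i). Reading off the sorted break points: {-6, -4, -3, 8}.
Verification: at each break x_0, at least two indices attain the minimum of min_i(a_i + i · x_0).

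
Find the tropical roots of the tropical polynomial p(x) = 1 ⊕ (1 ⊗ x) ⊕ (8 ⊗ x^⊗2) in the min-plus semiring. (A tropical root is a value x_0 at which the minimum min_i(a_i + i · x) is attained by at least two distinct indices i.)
Roots: {-7, 0}

Each tropical root is a break point of the lower envelope of the lines y = a_i + i · x (there are 3 lines, with slopes 0, 1, ..., 2). Only the lines that attain the minimum somewhere contribute to roots; other lines are dominated. Here the surviving (envelope) indices are i = 2, i = 1, i = 0.
Intersections between consecutive envelope lines give the roots: for adjacent envelope indices i < j the intersection is x = (a_i − a_j) / (j − i). Reading off the sorted break points: {-7, 0}.
Verification: at each break x_0, at least two indices attain the minimum of min_i(a_i + i · x_0).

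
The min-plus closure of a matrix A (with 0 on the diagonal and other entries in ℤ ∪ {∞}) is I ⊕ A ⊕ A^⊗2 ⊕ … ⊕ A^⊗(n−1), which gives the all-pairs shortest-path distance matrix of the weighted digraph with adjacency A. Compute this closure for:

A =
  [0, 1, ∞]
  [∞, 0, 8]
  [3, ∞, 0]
Closure =
  [0, 1, 9]
  [11, 0, 8]
  [3, 4, 0]

This is the Floyd-Warshall all-pairs shortest-path computation. For each intermediate vertex k = 0, 1, …, 2, update dist[i][j] ← min(dist[i][j], dist[i][k] + dist[k][j]). The final matrix gives, for each (i, j), the minimum total weight of any directed path from i to j (possibly empty when i = j).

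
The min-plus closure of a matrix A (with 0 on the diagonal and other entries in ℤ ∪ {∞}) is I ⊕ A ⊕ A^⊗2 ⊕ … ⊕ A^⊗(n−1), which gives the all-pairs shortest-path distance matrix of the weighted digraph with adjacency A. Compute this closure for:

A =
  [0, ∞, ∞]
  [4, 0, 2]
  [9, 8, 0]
Closure =
  [0, ∞, ∞]
  [4, 0, 2]
  [9, 8, 0]

This is the Floyd-Warshall all-pairs shortest-path computation. For each intermediate vertex k = 0, 1, …, 2, update dist[i][j] ← min(dist[i][j], dist[i][k] + dist[k][j]). The final matrix gives, for each (i, j), the minimum total weight of any directed path from i to j (possibly empty when i = j).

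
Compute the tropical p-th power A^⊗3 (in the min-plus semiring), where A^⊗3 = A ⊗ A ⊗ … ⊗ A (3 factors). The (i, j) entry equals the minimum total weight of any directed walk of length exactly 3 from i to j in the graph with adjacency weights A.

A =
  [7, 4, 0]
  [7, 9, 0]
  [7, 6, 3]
A^⊗3 =
  [10, 9, 6]
  [10, 9, 6]
  [13, 12, 9]

Each entry (A^⊗3)_ij equals the minimum over all length-3 walks i = v_0 → v_1 → … → v_3 = j of Σ_t A[v_t][v_{t+1}]. For example, for (i, j) = (0, 2) we minimise over 9 possible intermediate vertex sequences; the minimum is 6, attained along the walk 0 → 2 → 1 → 2.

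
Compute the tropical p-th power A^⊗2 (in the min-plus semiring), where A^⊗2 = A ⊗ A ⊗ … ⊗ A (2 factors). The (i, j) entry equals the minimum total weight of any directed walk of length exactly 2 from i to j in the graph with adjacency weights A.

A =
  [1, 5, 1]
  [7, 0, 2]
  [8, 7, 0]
A^⊗2 =
  [2, 5, 1]
  [7, 0, 2]
  [8, 7, 0]

Each entry (A^⊗2)_ij equals the minimum over all length-2 walks i = v_0 → v_1 → … → v_2 = j of Σ_t A[v_t][v_{t+1}]. For example, for (i, j) = (0, 2) we minimise over 3 possible intermediate vertex sequences; the minimum is 1, attained along the walk 0 → 2 → 2.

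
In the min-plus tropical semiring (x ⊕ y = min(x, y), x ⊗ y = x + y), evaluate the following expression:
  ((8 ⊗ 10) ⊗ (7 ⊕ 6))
((8 ⊗ 10) ⊗ (7 ⊕ 6)) = 24

Expand innermost to outermost. Recall ⊕ takes the minimum of its arguments and ⊗ takes their sum. Working out the expression ((8 ⊗ 10) ⊗ (7 ⊕ 6)) gives 24.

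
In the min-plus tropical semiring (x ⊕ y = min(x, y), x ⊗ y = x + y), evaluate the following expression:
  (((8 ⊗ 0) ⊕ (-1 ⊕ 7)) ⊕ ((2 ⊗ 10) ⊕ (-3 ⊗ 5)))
(((8 ⊗ 0) ⊕ (-1 ⊕ 7)) ⊕ ((2 ⊗ 10) ⊕ (-3 ⊗ 5))) = -1

Expand innermost to outermost. Recall ⊕ takes the minimum of its arguments and ⊗ takes their sum. Working out the expression (((8 ⊗ 0) ⊕ (-1 ⊕ 7)) ⊕ ((2 ⊗ 10) ⊕ (-3 ⊗ 5))) gives -1.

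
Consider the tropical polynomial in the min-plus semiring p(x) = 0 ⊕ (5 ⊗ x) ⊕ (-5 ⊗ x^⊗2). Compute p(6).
p(6) = 0

A tropical monomial a ⊗ x^⊗i evaluates to a + i · x. Evaluating each term at x = 6:
  Term 0 contributes 0 + 0 · 6 = 0
  Term 1 contributes 5 + 1 · 6 = 11
  Term 2 contributes -5 + 2 · 6 = 7
p(6) = ⊕ of these = min[0, 11, 7] = 0.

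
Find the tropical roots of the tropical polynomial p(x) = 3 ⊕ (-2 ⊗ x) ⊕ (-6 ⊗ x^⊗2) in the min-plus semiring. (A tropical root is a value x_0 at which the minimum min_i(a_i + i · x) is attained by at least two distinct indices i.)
Roots: {4, 5}

Each tropical root is a break point of the lower envelope of the lines y = a_i + i · x (there are 3 lines, with slopes 0, 1, ..., 2). Only the lines that attain the minimum somewhere contribute to roots; other lines are dominated. Here the surviving (envelope) indices are i = 2, i = 1, i = 0.
Intersections between consecutive envelope lines give the roots: for adjacent envelope indices i < j the intersection is x = (a_i − a_j) / (j − i). Reading off the sorted break points: {4, 5}.
Verification: at each break x_0, at least two indices attain the minimum of min_i(a_i + i · x_0).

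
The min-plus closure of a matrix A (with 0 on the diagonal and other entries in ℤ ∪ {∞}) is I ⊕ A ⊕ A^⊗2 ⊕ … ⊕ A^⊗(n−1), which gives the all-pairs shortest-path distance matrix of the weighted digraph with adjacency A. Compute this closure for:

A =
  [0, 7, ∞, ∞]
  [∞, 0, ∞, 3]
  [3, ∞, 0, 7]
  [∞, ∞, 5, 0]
Closure =
  [0, 7, 15, 10]
  [11, 0, 8, 3]
  [3, 10, 0, 7]
  [8, 15, 5, 0]

This is the Floyd-Warshall all-pairs shortest-path computation. For each intermediate vertex k = 0, 1, …, 3, update dist[i][j] ← min(dist[i][j], dist[i][k] + dist[k][j]). The final matrix gives, for each (i, j), the minimum total weight of any directed path from i to j (possibly empty when i = j).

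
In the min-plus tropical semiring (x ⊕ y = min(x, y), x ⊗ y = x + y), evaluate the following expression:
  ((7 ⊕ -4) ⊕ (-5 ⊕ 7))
((7 ⊕ -4) ⊕ (-5 ⊕ 7)) = -5

Expand innermost to outermost. Recall ⊕ takes the minimum of its arguments and ⊗ takes their sum. Working out the expression ((7 ⊕ -4) ⊕ (-5 ⊕ 7)) gives -5.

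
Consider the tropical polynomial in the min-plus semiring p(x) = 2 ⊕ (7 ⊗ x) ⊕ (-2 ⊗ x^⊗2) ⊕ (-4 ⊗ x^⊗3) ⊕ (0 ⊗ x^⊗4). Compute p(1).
p(1) = -1

A tropical monomial a ⊗ x^⊗i evaluates to a + i · x. Evaluating each term at x = 1:
  Term 0 contributes 2 + 0 · 1 = 2
  Term 1 contributes 7 + 1 · 1 = 8
  Term 2 contributes -2 + 2 · 1 = 0
  Term 3 contributes -4 + 3 · 1 = -1
  Term 4 contributes 0 + 4 · 1 = 4
p(1) = ⊕ of these = min[2, 8, 0, -1, 4] = -1.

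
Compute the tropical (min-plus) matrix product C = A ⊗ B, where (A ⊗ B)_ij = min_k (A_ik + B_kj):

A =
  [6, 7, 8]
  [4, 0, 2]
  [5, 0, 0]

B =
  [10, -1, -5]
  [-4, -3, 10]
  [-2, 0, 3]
A ⊗ B =
  [3, 4, 1]
  [-4, -3, -1]
  [-4, -3, 0]

Apply the min-plus product entry-by-entry:
  C[0][0] = min over k of (A[0][0] + B[0][0] = 6 + 10 = 16, A[0][1] + B[1][0] = 7 + -4 = 3, A[0][2] + B[2][0] = 8 + -2 = 6) = 3 (attained at k = 1)
  C[0][1] = min over k of (A[0][0] + B[0][1] = 6 + -1 = 5, A[0][1] + B[1][1] = 7 + -3 = 4, A[0][2] + B[2][1] = 8 + 0 = 8) = 4 (attained at k = 1)
  C[0][2] = min over k of (A[0][0] + B[0][2] = 6 + -5 = 1, A[0][1] + B[1][2] = 7 + 10 = 17, A[0][2] + B[2][2] = 8 + 3 = 11) = 1 (attained at k = 0)
  C[1][0] = min over k of (A[1][0] + B[0][0] = 4 + 10 = 14, A[1][1] + B[1][0] = 0 + -4 = -4, A[1][2] + B[2][0] = 2 + -2 = 0) = -4 (attained at k = 1)
  C[1][1] = min over k of (A[1][0] + B[0][1] = 4 + -1 = 3, A[1][1] + B[1][1] = 0 + -3 = -3, A[1][2] + B[2][1] = 2 + 0 = 2) = -3 (attained at k = 1)
  C[1][2] = min over k of (A[1][0] + B[0][2] = 4 + -5 = -1, A[1][1] + B[1][2] = 0 + 10 = 10, A[1][2] + B[2][2] = 2 + 3 = 5) = -1 (attained at k = 0)
  C[2][0] = min over k of (A[2][0] + B[0][0] = 5 + 10 = 15, A[2][1] + B[1][0] = 0 + -4 = -4, A[2][2] + B[2][0] = 0 + -2 = -2) = -4 (attained at k = 1)
  C[2][1] = min over k of (A[2][0] + B[0][1] = 5 + -1 = 4, A[2][1] + B[1][1] = 0 + -3 = -3, A[2][2] + B[2][1] = 0 + 0 = 0) = -3 (attained at k = 1)
  C[2][2] = min over k of (A[2][0] + B[0][2] = 5 + -5 = 0, A[2][1] + B[1][2] = 0 + 10 = 10, A[2][2] + B[2][2] = 0 + 3 = 3) = 0 (attained at k = 0)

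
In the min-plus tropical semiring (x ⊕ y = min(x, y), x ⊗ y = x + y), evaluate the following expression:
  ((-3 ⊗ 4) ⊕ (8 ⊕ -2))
((-3 ⊗ 4) ⊕ (8 ⊕ -2)) = -2

Expand innermost to outermost. Recall ⊕ takes the minimum of its arguments and ⊗ takes their sum. Working out the expression ((-3 ⊗ 4) ⊕ (8 ⊕ -2)) gives -2.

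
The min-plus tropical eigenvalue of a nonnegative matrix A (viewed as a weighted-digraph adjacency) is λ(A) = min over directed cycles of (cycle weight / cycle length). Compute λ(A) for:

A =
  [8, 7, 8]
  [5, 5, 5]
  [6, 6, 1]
λ(A) = 1

Enumerate directed cycles and compute their means (weight / length). Sample:
  cycle 0 → 0: weight = 8, length = 1, mean = 8/1 ≈ 8.000
  cycle 1 → 1: weight = 5, length = 1, mean = 5/1 ≈ 5.000
  cycle 2 → 2: weight = 1, length = 1, mean = 1/1 ≈ 1.000
  cycle 0 → 1 → 0: weight = 12, length = 2, mean = 12/2 ≈ 6.000
  cycle 0 → 2 → 0: weight = 14, length = 2, mean = 14/2 ≈ 7.000
  cycle 1 → 0 → 1: weight = 12, length = 2, mean = 12/2 ≈ 6.000
Minimum mean = 1.000, attained e.g. along the cycle 2 → 2 with weight 1 and length 1. So λ(A) = 1/1 = 1.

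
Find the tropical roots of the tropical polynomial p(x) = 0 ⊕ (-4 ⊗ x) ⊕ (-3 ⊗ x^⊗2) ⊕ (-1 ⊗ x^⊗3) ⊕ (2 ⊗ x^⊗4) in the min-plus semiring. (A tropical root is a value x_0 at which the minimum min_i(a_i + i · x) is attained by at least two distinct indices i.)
Roots: {-3, -2, -1, 4}

Each tropical root is a break point of the lower envelope of the lines y = a_i + i · x (there are 5 lines, with slopes 0, 1, ..., 4). Only the lines that attain the minimum somewhere contribute to roots; other lines are dominated. Here the surviving (envelope) indices are i = 4, i = 3, i = 2, i = 1, i = 0.
Intersections between consecutive envelope lines give the roots: for adjacent envelope indices i < j the intersection is x = (a_i − a_j) / (j − i). Reading off the sorted break points: {-3, -2, -1, 4}.
Verification: at each break x_0, at least two indices attain the minimum of min_i(a_i + i · x_0).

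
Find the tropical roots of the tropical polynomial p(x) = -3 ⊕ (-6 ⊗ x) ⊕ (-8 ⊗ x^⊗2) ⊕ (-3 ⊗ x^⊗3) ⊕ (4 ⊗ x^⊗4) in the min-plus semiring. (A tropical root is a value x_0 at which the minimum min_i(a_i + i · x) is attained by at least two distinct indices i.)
Roots: {-7, -5, 2, 3}

Each tropical root is a break point of the lower envelope of the lines y = a_i + i · x (there are 5 lines, with slopes 0, 1, ..., 4). Only the lines that attain the minimum somewhere contribute to roots; other lines are dominated. Here the surviving (envelope) indices are i = 4, i = 3, i = 2, i = 1, i = 0.
Intersections between consecutive envelope lines give the roots: for adjacent envelope indices i < j the intersection is x = (a_i − a_j) / (j − i). Reading off the sorted break points: {-7, -5, 2, 3}.
Verification: at each break x_0, at least two indices attain the minimum of min_i(a_i + i · x_0).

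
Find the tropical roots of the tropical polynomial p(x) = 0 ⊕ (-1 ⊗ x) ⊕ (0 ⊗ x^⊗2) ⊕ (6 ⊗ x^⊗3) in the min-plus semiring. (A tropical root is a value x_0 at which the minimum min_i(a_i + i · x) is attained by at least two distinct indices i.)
Roots: {-6, -1, 1}

Each tropical root is a break point of the lower envelope of the lines y = a_i + i · x (there are 4 lines, with slopes 0, 1, ..., 3). Only the lines that attain the minimum somewhere contribute to roots; other lines are dominated. Here the surviving (envelope) indices are i = 3, i = 2, i = 1, i = 0.
Intersections between consecutive envelope lines give the roots: for adjacent envelope indices i < j the intersection is x = (a_i − a_j) / (j − i). Reading off the sorted break points: {-6, -1, 1}.
Verification: at each break x_0, at least two indices attain the minimum of min_i(a_i + i · x_0).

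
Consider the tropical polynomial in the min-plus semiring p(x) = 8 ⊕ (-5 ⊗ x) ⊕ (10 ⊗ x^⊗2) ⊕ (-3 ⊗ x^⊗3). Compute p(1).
p(1) = -4

A tropical monomial a ⊗ x^⊗i evaluates to a + i · x. Evaluating each term at x = 1:
  Term 0 contributes 8 + 0 · 1 = 8
  Term 1 contributes -5 + 1 · 1 = -4
  Term 2 contributes 10 + 2 · 1 = 12
  Term 3 contributes -3 + 3 · 1 = 0
p(1) = ⊕ of these = min[8, -4, 12, 0] = -4.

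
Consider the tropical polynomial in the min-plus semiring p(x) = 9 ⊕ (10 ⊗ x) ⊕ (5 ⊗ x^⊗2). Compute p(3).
p(3) = 9

A tropical monomial a ⊗ x^⊗i evaluates to a + i · x. Evaluating each term at x = 3:
  Term 0 contributes 9 + 0 · 3 = 9
  Term 1 contributes 10 + 1 · 3 = 13
  Term 2 contributes 5 + 2 · 3 = 11
p(3) = ⊕ of these = min[9, 13, 11] = 9.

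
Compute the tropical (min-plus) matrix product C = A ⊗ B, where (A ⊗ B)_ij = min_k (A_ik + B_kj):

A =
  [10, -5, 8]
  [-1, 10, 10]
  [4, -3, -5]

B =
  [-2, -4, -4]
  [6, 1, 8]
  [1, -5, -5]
A ⊗ B =
  [1, -4, 3]
  [-3, -5, -5]
  [-4, -10, -10]

Apply the min-plus product entry-by-entry:
  C[0][0] = min over k of (A[0][0] + B[0][0] = 10 + -2 = 8, A[0][1] + B[1][0] = -5 + 6 = 1, A[0][2] + B[2][0] = 8 + 1 = 9) = 1 (attained at k = 1)
  C[0][1] = min over k of (A[0][0] + B[0][1] = 10 + -4 = 6, A[0][1] + B[1][1] = -5 + 1 = -4, A[0][2] + B[2][1] = 8 + -5 = 3) = -4 (attained at k = 1)
  C[0][2] = min over k of (A[0][0] + B[0][2] = 10 + -4 = 6, A[0][1] + B[1][2] = -5 + 8 = 3, A[0][2] + B[2][2] = 8 + -5 = 3) = 3 (attained at k = 1)
  C[1][0] = min over k of (A[1][0] + B[0][0] = -1 + -2 = -3, A[1][1] + B[1][0] = 10 + 6 = 16, A[1][2] + B[2][0] = 10 + 1 = 11) = -3 (attained at k = 0)
  C[1][1] = min over k of (A[1][0] + B[0][1] = -1 + -4 = -5, A[1][1] + B[1][1] = 10 + 1 = 11, A[1][2] + B[2][1] = 10 + -5 = 5) = -5 (attained at k = 0)
  C[1][2] = min over k of (A[1][0] + B[0][2] = -1 + -4 = -5, A[1][1] + B[1][2] = 10 + 8 = 18, A[1][2] + B[2][2] = 10 + -5 = 5) = -5 (attained at k = 0)
  C[2][0] = min over k of (A[2][0] + B[0][0] = 4 + -2 = 2, A[2][1] + B[1][0] = -3 + 6 = 3, A[2][2] + B[2][0] = -5 + 1 = -4) = -4 (attained at k = 2)
  C[2][1] = min over k of (A[2][0] + B[0][1] = 4 + -4 = 0, A[2][1] + B[1][1] = -3 + 1 = -2, A[2][2] + B[2][1] = -5 + -5 = -10) = -10 (attained at k = 2)
  C[2][2] = min over k of (A[2][0] + B[0][2] = 4 + -4 = 0, A[2][1] + B[1][2] = -3 + 8 = 5, A[2][2] + B[2][2] = -5 + -5 = -10) = -10 (attained at k = 2)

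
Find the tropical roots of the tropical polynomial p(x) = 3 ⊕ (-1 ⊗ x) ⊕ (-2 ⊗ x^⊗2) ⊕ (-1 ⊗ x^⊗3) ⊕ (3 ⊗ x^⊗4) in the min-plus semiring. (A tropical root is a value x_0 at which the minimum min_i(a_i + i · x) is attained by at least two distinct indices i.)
Roots: {-4, -1, 1, 4}

Each tropical root is a break point of the lower envelope of the lines y = a_i + i · x (there are 5 lines, with slopes 0, 1, ..., 4). Only the lines that attain the minimum somewhere contribute to roots; other lines are dominated. Here the surviving (envelope) indices are i = 4, i = 3, i = 2, i = 1, i = 0.
Intersections between consecutive envelope lines give the roots: for adjacent envelope indices i < j the intersection is x = (a_i − a_j) / (j − i). Reading off the sorted break points: {-4, -1, 1, 4}.
Verification: at each break x_0, at least two indices attain the minimum of min_i(a_i + i · x_0).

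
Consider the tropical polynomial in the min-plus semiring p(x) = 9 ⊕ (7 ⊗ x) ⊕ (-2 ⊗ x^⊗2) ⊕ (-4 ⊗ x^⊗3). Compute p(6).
p(6) = 9

A tropical monomial a ⊗ x^⊗i evaluates to a + i · x. Evaluating each term at x = 6:
  Term 0 contributes 9 + 0 · 6 = 9
  Term 1 contributes 7 + 1 · 6 = 13
  Term 2 contributes -2 + 2 · 6 = 10
  Term 3 contributes -4 + 3 · 6 = 14
p(6) = ⊕ of these = min[9, 13, 10, 14] = 9.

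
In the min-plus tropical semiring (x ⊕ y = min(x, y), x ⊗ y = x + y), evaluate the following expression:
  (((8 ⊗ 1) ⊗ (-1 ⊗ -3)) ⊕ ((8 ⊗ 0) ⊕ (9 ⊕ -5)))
(((8 ⊗ 1) ⊗ (-1 ⊗ -3)) ⊕ ((8 ⊗ 0) ⊕ (9 ⊕ -5))) = -5

Expand innermost to outermost. Recall ⊕ takes the minimum of its arguments and ⊗ takes their sum. Working out the expression (((8 ⊗ 1) ⊗ (-1 ⊗ -3)) ⊕ ((8 ⊗ 0) ⊕ (9 ⊕ -5))) gives -5.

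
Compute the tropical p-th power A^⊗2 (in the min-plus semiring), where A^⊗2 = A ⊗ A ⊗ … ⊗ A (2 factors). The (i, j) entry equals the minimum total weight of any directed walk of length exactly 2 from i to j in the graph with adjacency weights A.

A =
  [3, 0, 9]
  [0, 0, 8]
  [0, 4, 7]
A^⊗2 =
  [0, 0, 8]
  [0, 0, 8]
  [3, 0, 9]

Each entry (A^⊗2)_ij equals the minimum over all length-2 walks i = v_0 → v_1 → … → v_2 = j of Σ_t A[v_t][v_{t+1}]. For example, for (i, j) = (0, 2) we minimise over 3 possible intermediate vertex sequences; the minimum is 8, attained along the walk 0 → 1 → 2.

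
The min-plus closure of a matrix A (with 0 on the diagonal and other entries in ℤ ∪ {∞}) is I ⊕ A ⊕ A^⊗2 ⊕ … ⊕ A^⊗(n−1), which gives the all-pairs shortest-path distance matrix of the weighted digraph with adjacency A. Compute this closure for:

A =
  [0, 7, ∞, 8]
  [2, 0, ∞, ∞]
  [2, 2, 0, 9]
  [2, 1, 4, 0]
Closure =
  [0, 7, 12, 8]
  [2, 0, 14, 10]
  [2, 2, 0, 9]
  [2, 1, 4, 0]

This is the Floyd-Warshall all-pairs shortest-path computation. For each intermediate vertex k = 0, 1, …, 3, update dist[i][j] ← min(dist[i][j], dist[i][k] + dist[k][j]). The final matrix gives, for each (i, j), the minimum total weight of any directed path from i to j (possibly empty when i = j).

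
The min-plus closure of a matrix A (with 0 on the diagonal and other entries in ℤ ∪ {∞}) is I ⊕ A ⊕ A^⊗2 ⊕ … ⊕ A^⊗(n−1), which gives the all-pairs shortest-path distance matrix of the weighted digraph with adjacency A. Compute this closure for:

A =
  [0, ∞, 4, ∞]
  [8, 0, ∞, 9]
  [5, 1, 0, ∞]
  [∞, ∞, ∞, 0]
Closure =
  [0, 5, 4, 14]
  [8, 0, 12, 9]
  [5, 1, 0, 10]
  [∞, ∞, ∞, 0]

This is the Floyd-Warshall all-pairs shortest-path computation. For each intermediate vertex k = 0, 1, …, 3, update dist[i][j] ← min(dist[i][j], dist[i][k] + dist[k][j]). The final matrix gives, for each (i, j), the minimum total weight of any directed path from i to j (possibly empty when i = j).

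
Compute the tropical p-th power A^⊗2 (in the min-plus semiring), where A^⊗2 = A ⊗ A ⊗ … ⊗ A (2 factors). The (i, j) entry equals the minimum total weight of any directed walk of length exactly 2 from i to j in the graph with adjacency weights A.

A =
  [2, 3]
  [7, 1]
A^⊗2 =
  [4, 4]
  [8, 2]

Each entry (A^⊗2)_ij equals the minimum over all length-2 walks i = v_0 → v_1 → … → v_2 = j of Σ_t A[v_t][v_{t+1}]. For example, for (i, j) = (0, 1) we minimise over 2 possible intermediate vertex sequences; the minimum is 4, attained along the walk 0 → 1 → 1.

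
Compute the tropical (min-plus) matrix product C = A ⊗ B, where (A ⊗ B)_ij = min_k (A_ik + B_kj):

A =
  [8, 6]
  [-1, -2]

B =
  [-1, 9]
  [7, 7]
A ⊗ B =
  [7, 13]
  [-2, 5]

Apply the min-plus product entry-by-entry:
  C[0][0] = min over k of (A[0][0] + B[0][0] = 8 + -1 = 7, A[0][1] + B[1][0] = 6 + 7 = 13) = 7 (attained at k = 0)
  C[0][1] = min over k of (A[0][0] + B[0][1] = 8 + 9 = 17, A[0][1] + B[1][1] = 6 + 7 = 13) = 13 (attained at k = 1)
  C[1][0] = min over k of (A[1][0] + B[0][0] = -1 + -1 = -2, A[1][1] + B[1][0] = -2 + 7 = 5) = -2 (attained at k = 0)
  C[1][1] = min over k of (A[1][0] + B[0][1] = -1 + 9 = 8, A[1][1] + B[1][1] = -2 + 7 = 5) = 5 (attained at k = 1)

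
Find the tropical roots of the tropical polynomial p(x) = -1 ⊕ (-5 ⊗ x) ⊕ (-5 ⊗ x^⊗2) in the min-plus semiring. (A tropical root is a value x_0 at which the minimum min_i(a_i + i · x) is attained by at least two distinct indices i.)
Roots: {0, 4}

Each tropical root is a break point of the lower envelope of the lines y = a_i + i · x (there are 3 lines, with slopes 0, 1, ..., 2). Only the lines that attain the minimum somewhere contribute to roots; other lines are dominated. Here the surviving (envelope) indices are i = 2, i = 1, i = 0.
Intersections between consecutive envelope lines give the roots: for adjacent envelope indices i < j the intersection is x = (a_i − a_j) / (j − i). Reading off the sorted break points: {0, 4}.
Verification: at each break x_0, at least two indices attain the minimum of min_i(a_i + i · x_0).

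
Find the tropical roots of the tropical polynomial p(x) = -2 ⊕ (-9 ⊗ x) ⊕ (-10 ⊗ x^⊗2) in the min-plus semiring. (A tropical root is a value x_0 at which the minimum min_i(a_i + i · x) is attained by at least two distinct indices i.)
Roots: {1, 7}

Each tropical root is a break point of the lower envelope of the lines y = a_i + i · x (there are 3 lines, with slopes 0, 1, ..., 2). Only the lines that attain the minimum somewhere contribute to roots; other lines are dominated. Here the surviving (envelope) indices are i = 2, i = 1, i = 0.
Intersections between consecutive envelope lines give the roots: for adjacent envelope indices i < j the intersection is x = (a_i − a_j) / (j − i). Reading off the sorted break points: {1, 7}.
Verification: at each break x_0, at least two indices attain the minimum of min_i(a_i + i · x_0).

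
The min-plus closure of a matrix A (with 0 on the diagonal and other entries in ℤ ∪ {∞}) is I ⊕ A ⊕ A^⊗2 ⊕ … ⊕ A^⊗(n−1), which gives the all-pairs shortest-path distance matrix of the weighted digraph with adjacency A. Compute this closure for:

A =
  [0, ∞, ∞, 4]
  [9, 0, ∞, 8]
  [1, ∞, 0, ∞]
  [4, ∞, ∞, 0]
Closure =
  [0, ∞, ∞, 4]
  [9, 0, ∞, 8]
  [1, ∞, 0, 5]
  [4, ∞, ∞, 0]

This is the Floyd-Warshall all-pairs shortest-path computation. For each intermediate vertex k = 0, 1, …, 3, update dist[i][j] ← min(dist[i][j], dist[i][k] + dist[k][j]). The final matrix gives, for each (i, j), the minimum total weight of any directed path from i to j (possibly empty when i = j).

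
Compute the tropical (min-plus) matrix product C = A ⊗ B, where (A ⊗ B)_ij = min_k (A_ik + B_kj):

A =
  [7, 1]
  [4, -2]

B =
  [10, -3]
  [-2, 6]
A ⊗ B =
  [-1, 4]
  [-4, 1]

Apply the min-plus product entry-by-entry:
  C[0][0] = min over k of (A[0][0] + B[0][0] = 7 + 10 = 17, A[0][1] + B[1][0] = 1 + -2 = -1) = -1 (attained at k = 1)
  C[0][1] = min over k of (A[0][0] + B[0][1] = 7 + -3 = 4, A[0][1] + B[1][1] = 1 + 6 = 7) = 4 (attained at k = 0)
  C[1][0] = min over k of (A[1][0] + B[0][0] = 4 + 10 = 14, A[1][1] + B[1][0] = -2 + -2 = -4) = -4 (attained at k = 1)
  C[1][1] = min over k of (A[1][0] + B[0][1] = 4 + -3 = 1, A[1][1] + B[1][1] = -2 + 6 = 4) = 1 (attained at k = 0)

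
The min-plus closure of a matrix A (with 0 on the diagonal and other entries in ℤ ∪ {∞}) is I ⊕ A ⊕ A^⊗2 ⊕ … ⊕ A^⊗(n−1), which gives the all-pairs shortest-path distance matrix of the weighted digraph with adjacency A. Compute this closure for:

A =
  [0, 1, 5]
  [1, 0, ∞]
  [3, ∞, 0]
Closure =
  [0, 1, 5]
  [1, 0, 6]
  [3, 4, 0]

This is the Floyd-Warshall all-pairs shortest-path computation. For each intermediate vertex k = 0, 1, …, 2, update dist[i][j] ← min(dist[i][j], dist[i][k] + dist[k][j]). The final matrix gives, for each (i, j), the minimum total weight of any directed path from i to j (possibly empty when i = j).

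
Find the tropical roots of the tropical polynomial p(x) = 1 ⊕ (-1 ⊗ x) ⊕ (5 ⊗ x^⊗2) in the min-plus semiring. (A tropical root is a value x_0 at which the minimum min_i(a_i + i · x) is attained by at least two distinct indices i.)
Roots: {-6, 2}

Each tropical root is a break point of the lower envelope of the lines y = a_i + i · x (there are 3 lines, with slopes 0, 1, ..., 2). Only the lines that attain the minimum somewhere contribute to roots; other lines are dominated. Here the surviving (envelope) indices are i = 2, i = 1, i = 0.
Intersections between consecutive envelope lines give the roots: for adjacent envelope indices i < j the intersection is x = (a_i − a_j) / (j − i). Reading off the sorted break points: {-6, 2}.
Verification: at each break x_0, at least two indices attain the minimum of min_i(a_i + i · x_0).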